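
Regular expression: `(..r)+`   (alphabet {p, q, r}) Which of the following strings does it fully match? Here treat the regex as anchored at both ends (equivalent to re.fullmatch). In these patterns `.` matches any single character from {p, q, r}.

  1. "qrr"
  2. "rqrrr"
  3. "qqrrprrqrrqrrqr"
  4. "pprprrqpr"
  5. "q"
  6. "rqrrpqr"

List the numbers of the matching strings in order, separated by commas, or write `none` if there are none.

1 → match
2 → no match
3 → match
4 → match
5 → no match — must end with "r"
6 → no match

1, 3, 4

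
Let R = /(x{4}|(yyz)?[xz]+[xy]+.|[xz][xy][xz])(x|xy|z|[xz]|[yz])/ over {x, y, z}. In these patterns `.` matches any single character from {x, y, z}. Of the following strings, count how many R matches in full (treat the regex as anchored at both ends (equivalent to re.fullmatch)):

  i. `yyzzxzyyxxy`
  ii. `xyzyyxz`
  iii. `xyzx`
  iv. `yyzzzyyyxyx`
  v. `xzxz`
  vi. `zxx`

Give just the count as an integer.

3

i → match
ii → no match
iii → match
iv → match
v → no match
vi → no match
Total matched: 3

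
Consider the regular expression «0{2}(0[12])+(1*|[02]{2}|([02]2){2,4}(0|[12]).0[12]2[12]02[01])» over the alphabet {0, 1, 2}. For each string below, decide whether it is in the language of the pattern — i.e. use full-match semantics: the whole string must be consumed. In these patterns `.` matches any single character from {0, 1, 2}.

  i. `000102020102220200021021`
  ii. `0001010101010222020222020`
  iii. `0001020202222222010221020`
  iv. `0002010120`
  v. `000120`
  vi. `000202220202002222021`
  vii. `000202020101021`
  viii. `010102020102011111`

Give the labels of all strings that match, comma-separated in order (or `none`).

i → no match
ii → match
iii → match
iv → match
v → match
vi → no match
vii → match
viii → no match

ii, iii, iv, v, vii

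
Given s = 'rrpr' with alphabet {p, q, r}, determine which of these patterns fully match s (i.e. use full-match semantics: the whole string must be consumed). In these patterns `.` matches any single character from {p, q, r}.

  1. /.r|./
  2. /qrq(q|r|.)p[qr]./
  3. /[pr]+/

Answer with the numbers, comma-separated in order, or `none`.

1 → no match
2 → no match — must start with 'qrq'
3 → match

3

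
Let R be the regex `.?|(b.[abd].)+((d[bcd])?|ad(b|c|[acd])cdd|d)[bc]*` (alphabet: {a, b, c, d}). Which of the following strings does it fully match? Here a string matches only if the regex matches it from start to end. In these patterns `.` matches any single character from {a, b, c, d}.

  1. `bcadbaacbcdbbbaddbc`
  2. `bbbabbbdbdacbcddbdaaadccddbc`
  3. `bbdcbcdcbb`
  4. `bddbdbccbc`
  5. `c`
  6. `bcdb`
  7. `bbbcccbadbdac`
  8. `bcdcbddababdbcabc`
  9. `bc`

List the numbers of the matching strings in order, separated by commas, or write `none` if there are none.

1, 2, 3, 4, 5, 6, 8

1 → match
2 → match
3 → match
4 → match
5 → match
6 → match
7 → no match
8 → match
9 → no match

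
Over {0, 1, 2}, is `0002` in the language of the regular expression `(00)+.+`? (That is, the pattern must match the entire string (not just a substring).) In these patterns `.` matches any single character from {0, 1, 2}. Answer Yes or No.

Yes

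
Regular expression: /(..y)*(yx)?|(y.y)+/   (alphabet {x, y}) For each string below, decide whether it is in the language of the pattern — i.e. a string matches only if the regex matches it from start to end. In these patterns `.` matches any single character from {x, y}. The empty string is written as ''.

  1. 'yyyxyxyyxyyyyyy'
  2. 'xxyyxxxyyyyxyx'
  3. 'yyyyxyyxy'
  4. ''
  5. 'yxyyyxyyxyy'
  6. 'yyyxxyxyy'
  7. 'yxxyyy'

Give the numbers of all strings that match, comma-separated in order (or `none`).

3, 4, 6

1 → no match
2 → no match
3 → match
4 → match
5 → no match
6 → match
7 → no match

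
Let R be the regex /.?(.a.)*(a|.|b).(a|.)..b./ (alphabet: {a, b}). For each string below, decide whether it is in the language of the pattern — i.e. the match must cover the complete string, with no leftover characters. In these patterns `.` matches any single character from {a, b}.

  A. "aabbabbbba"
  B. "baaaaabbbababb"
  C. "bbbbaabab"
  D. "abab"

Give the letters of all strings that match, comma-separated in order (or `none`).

A → match
B → match
C → no match
D → no match

A, B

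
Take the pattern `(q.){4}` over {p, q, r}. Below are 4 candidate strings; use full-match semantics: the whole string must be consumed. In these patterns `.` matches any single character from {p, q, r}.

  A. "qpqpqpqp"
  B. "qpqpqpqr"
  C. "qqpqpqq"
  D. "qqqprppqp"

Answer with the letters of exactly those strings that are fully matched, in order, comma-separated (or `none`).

A → match
B → match
C → no match
D → no match

A, B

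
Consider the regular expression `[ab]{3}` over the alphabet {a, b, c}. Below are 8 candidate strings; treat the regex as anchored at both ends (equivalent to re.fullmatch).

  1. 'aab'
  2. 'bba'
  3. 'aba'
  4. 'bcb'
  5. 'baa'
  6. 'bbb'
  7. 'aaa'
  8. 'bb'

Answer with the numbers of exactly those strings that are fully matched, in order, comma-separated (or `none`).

1, 2, 3, 5, 6, 7

1. 'aab' → match
2. 'bba' → match
3. 'aba' → match
4. 'bcb' → no match
5. 'baa' → match
6. 'bbb' → match
7. 'aaa' → match
8. 'bb' → no match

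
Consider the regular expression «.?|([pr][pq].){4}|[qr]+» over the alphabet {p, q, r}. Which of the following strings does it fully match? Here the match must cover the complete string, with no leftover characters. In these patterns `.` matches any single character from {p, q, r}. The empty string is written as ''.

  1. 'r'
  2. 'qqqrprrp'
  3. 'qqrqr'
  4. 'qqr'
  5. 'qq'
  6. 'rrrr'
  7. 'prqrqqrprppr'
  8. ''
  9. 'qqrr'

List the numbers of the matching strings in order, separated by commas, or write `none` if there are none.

1. 'r' → match
2. 'qqqrprrp' → no match
3. 'qqrqr' → match
4. 'qqr' → match
5. 'qq' → match
6. 'rrrr' → match
7. 'prqrqqrprppr' → no match
8. '' → match
9. 'qqrr' → match

1, 3, 4, 5, 6, 8, 9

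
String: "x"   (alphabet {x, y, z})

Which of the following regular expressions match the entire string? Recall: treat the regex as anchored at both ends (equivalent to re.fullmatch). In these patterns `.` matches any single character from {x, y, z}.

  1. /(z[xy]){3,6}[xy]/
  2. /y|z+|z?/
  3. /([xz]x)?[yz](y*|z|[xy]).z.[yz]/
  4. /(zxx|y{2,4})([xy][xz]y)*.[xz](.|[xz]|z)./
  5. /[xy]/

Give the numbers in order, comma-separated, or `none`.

5

1 → no match — must start with "z"
2 → no match
3 → no match
4 → no match
5 → match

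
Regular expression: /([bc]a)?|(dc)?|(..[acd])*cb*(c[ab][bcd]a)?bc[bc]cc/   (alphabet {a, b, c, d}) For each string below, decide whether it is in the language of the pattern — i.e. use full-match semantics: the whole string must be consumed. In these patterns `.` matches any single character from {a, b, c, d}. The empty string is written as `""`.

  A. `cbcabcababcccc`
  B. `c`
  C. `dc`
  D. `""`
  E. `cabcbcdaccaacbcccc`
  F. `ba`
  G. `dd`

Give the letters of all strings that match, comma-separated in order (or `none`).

C, D, F

A → no match
B → no match
C → match
D → match
E → no match
F → match
G → no match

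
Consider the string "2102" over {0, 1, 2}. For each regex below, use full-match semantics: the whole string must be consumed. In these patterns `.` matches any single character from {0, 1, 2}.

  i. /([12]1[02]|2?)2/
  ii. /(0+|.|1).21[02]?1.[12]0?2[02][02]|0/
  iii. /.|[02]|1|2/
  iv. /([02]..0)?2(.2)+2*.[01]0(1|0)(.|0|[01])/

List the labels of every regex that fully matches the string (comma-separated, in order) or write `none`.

i

i → match
ii → no match
iii → no match
iv → no match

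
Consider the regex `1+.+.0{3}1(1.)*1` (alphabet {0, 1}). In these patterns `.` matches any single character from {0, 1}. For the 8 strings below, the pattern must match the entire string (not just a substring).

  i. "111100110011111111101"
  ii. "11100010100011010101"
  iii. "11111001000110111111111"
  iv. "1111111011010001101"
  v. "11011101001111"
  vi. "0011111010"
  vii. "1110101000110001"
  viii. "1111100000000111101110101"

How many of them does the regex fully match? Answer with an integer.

4

i → no match
ii → match
iii → match
iv → match
v → no match
vi → no match — must start with "1"
vii → no match
viii → match
Total matched: 4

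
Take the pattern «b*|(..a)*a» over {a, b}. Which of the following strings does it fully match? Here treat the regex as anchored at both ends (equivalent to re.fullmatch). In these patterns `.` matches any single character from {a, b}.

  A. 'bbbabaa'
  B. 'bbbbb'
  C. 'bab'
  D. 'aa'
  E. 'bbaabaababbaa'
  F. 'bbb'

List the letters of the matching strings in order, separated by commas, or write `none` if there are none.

B, E, F

A. 'bbbabaa' → no match
B. 'bbbbb' → match
C. 'bab' → no match
D. 'aa' → no match
E → match
F. 'bbb' → match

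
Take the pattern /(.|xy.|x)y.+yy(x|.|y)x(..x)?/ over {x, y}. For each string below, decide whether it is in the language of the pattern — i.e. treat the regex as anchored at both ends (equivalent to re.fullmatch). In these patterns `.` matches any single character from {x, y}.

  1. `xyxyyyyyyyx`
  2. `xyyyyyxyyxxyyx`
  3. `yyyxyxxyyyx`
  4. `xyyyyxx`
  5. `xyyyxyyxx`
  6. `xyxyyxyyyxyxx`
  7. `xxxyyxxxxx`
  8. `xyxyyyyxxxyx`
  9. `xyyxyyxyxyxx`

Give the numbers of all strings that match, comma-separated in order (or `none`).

1, 2, 3, 4, 5, 6, 8

1. `xyxyyyyyyyx` → match
2 → match
3. `yyyxyxxyyyx` → match
4. `xyyyyxx` → match
5. `xyyyxyyxx` → match
6 → match
7. `xxxyyxxxxx` → no match
8. `xyxyyyyxxxyx` → match
9. `xyyxyyxyxyxx` → no match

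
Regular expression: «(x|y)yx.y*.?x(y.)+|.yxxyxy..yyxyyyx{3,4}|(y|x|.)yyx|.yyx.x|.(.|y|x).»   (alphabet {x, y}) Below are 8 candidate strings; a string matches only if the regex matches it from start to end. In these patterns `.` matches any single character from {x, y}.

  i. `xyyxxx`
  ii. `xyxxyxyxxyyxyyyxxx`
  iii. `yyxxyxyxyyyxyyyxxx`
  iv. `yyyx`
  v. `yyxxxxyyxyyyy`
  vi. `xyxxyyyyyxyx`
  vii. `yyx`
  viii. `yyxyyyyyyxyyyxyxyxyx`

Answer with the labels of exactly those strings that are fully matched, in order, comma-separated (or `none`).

i, ii, iii, iv, vi, vii, viii

i. `xyyxxx` → match
ii → match
iii → match
iv. `yyyx` → match
v → no match
vi. `xyxxyyyyyxyx` → match
vii. `yyx` → match
viii → match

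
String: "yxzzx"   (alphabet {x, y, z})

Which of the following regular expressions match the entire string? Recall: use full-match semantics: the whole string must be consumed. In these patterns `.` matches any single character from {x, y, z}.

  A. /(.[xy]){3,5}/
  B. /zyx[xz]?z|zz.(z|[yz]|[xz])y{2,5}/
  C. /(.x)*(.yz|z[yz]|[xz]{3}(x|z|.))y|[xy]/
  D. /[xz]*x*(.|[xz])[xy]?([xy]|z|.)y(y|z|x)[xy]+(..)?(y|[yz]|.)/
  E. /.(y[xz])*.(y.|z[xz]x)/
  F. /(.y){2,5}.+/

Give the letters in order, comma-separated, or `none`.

E

A → no match
B → no match
C → no match
D → no match
E → match
F → no match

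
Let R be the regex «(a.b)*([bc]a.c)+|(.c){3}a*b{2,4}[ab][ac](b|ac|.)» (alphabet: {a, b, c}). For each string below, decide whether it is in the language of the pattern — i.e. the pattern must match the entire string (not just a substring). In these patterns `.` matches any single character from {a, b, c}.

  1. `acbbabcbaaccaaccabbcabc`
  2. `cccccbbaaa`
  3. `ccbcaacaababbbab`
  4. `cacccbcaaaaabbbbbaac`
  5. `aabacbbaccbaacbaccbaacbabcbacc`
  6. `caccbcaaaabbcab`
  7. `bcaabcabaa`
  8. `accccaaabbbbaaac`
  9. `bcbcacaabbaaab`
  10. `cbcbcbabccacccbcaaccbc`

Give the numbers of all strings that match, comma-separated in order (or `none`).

1 → no match
2 → no match
3 → no match
4 → no match
5 → match
6 → no match
7 → no match
8 → no match
9 → no match
10 → no match

5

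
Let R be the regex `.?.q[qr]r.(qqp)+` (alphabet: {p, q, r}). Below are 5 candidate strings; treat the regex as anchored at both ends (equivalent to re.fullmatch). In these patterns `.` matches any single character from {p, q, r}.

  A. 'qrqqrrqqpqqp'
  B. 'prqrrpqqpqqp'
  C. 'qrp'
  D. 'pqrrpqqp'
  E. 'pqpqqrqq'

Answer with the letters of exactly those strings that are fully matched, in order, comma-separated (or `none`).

A, B, D

A → match
B → match
C → no match — must end with 'qqp'
D → match
E → no match — must end with 'qqp'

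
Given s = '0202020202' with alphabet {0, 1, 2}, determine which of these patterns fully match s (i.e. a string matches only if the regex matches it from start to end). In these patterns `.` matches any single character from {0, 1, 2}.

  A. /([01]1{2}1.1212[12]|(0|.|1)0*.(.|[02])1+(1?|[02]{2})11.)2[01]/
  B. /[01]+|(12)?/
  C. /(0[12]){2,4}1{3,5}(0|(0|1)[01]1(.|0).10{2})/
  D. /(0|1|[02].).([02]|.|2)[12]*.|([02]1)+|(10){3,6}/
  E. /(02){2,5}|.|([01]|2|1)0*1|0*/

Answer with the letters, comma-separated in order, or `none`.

E

A → no match
B → no match
C → no match — must end with '0'
D → no match
E → match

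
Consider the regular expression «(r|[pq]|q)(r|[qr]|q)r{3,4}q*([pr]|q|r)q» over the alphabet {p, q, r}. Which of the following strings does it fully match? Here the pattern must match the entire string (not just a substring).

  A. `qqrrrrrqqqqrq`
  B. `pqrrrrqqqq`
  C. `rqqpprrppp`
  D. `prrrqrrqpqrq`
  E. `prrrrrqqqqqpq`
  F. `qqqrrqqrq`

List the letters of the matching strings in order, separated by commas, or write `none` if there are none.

B, E

A → no match
B → match
C → no match — must end with `q`
D → no match
E → match
F → no match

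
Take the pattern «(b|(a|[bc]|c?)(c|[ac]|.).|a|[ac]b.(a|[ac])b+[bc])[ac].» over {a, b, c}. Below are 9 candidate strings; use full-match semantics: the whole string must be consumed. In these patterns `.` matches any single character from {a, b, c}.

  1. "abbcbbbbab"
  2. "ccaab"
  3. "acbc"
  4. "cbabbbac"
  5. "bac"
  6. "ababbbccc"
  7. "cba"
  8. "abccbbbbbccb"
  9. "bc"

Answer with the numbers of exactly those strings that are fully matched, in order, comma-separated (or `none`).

1. "abbcbbbbab" → match
2. "ccaab" → match
3. "acbc" → no match
4. "cbabbbac" → no match
5. "bac" → match
6. "ababbbccc" → no match
7. "cba" → no match
8. "abccbbbbbccb" → match
9. "bc" → no match

1, 2, 5, 8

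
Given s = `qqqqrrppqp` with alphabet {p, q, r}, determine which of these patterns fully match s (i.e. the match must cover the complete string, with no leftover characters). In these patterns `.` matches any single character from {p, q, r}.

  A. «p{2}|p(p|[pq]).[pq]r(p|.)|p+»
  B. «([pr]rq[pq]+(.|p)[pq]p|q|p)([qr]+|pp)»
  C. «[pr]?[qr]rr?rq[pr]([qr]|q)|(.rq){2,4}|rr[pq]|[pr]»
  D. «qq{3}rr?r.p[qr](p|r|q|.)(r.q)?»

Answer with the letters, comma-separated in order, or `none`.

A → no match — must start with `p`
B → no match
C → no match
D → match

D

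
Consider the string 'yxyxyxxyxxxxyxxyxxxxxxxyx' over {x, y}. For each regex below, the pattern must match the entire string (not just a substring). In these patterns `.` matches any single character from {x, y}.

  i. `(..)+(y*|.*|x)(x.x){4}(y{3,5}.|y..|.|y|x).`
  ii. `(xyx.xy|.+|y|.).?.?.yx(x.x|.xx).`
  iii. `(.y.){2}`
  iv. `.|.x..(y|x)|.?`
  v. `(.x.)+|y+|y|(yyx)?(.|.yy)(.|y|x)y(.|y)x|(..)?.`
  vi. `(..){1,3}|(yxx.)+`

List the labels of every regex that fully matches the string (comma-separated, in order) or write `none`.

i → match
ii → no match
iii → no match
iv → no match
v → no match
vi → no match

i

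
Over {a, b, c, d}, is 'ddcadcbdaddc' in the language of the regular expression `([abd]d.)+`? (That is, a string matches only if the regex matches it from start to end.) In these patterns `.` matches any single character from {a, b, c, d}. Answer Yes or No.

Yes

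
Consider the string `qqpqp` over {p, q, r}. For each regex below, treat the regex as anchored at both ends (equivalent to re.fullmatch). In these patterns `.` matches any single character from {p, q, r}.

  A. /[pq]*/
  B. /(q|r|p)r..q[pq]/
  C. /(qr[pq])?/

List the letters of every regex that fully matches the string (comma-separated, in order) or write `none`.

A

A → match
B → no match
C → no match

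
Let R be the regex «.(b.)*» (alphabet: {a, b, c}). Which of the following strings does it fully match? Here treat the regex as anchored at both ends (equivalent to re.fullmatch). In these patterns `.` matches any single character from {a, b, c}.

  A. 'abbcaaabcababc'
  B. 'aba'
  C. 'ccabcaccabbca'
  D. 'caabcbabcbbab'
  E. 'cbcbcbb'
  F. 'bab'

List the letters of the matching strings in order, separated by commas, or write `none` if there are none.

A → no match
B → match
C → no match
D → no match
E → match
F → no match

B, E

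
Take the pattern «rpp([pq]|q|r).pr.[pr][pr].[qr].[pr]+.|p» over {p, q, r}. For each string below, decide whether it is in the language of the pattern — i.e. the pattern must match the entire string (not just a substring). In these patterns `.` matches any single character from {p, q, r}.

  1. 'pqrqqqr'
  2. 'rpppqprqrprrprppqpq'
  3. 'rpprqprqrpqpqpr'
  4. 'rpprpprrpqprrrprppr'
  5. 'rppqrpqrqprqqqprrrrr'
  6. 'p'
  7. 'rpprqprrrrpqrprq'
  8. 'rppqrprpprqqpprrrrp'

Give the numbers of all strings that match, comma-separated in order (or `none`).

1. 'pqrqqqr' → no match
2 → no match
3 → no match
4 → no match
5 → no match
6. 'p' → match
7 → match
8 → match

6, 7, 8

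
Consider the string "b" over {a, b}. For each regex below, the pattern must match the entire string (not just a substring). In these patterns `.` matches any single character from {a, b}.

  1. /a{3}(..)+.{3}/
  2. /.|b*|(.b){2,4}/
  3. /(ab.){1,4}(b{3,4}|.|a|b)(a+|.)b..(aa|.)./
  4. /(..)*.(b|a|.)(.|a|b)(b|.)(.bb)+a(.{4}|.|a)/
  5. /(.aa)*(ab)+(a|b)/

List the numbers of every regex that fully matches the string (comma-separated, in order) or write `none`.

1 → no match — must start with "a"
2 → match
3 → no match — must start with "ab"
4 → no match
5 → no match

2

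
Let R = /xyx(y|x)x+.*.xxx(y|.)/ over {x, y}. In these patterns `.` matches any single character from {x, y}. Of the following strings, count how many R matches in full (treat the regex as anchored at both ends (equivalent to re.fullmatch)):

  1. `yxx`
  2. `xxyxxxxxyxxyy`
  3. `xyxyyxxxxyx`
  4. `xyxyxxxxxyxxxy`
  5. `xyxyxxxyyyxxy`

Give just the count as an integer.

1 → no match — must start with `xyx`
2 → no match — must start with `xyx`
3 → no match
4 → match
5 → no match
Total matched: 1

1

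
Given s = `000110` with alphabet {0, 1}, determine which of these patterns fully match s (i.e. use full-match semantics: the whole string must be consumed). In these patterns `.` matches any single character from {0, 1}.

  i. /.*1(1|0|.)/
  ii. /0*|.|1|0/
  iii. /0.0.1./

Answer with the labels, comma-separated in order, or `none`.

i → match
ii → no match
iii → match

i, iii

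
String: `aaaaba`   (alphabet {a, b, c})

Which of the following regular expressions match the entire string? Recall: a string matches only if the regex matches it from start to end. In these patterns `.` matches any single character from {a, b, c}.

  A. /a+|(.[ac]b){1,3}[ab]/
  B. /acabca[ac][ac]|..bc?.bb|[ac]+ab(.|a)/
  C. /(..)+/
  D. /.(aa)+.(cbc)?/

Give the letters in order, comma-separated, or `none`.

B, C

A → no match
B → match
C → match
D → no match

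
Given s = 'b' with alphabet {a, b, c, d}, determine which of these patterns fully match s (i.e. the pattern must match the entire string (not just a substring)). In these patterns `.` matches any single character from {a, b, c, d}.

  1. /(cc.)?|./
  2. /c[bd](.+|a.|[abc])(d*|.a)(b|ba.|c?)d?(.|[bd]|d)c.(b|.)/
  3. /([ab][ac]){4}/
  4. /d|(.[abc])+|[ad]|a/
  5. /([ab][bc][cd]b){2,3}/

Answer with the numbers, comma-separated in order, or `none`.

1

1 → match
2 → no match — must start with 'c'
3 → no match
4 → no match
5 → no match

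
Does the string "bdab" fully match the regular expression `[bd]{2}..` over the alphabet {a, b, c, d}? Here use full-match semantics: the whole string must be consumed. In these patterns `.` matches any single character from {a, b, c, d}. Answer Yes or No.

Yes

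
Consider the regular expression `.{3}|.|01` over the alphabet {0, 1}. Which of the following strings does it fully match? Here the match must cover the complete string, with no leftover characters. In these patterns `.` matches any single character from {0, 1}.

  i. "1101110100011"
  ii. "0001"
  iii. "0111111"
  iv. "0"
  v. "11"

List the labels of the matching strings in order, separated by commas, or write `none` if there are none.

iv

i → no match
ii → no match
iii → no match
iv → match
v → no match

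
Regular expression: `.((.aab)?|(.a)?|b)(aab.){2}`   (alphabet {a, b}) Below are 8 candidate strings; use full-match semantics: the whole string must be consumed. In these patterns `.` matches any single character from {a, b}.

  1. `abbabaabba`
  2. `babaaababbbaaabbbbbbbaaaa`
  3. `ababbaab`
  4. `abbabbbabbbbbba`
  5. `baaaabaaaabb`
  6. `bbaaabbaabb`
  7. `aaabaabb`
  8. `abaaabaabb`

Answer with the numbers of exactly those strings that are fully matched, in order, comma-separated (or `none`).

1 → no match
2 → no match
3 → no match
4 → no match
5 → no match
6 → match
7 → no match
8 → no match

6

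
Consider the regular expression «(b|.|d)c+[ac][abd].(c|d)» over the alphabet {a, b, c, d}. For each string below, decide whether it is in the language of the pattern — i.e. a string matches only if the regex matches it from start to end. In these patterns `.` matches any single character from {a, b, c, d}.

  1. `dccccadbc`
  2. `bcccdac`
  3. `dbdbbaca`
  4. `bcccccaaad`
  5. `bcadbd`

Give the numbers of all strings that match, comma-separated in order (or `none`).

1, 2, 4, 5

1. `dccccadbc` → match
2. `bcccdac` → match
3. `dbdbbaca` → no match
4. `bcccccaaad` → match
5. `bcadbd` → match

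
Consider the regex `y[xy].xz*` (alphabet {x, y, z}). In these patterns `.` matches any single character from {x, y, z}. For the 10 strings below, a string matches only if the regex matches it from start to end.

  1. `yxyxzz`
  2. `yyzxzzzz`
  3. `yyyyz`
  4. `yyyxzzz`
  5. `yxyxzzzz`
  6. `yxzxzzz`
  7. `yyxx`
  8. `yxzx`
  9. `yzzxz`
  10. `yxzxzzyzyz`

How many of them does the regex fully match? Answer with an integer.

7

1 → match
2 → match
3 → no match
4 → match
5 → match
6 → match
7 → match
8 → match
9 → no match
10 → no match
Total matched: 7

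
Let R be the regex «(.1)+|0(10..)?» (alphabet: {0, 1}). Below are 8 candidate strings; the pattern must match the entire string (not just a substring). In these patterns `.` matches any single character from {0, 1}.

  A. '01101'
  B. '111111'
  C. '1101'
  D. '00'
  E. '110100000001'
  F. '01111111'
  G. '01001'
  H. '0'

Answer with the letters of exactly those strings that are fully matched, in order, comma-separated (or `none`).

A → no match
B → match
C → match
D → no match
E → no match
F → match
G → match
H → match

B, C, F, G, H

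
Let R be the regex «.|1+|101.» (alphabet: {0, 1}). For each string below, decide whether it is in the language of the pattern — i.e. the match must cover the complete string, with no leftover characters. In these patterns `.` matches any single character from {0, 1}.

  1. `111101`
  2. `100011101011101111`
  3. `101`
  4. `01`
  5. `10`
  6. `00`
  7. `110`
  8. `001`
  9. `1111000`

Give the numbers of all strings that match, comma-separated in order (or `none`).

1 → no match
2 → no match
3 → no match
4 → no match
5 → no match
6 → no match
7 → no match
8 → no match
9 → no match

none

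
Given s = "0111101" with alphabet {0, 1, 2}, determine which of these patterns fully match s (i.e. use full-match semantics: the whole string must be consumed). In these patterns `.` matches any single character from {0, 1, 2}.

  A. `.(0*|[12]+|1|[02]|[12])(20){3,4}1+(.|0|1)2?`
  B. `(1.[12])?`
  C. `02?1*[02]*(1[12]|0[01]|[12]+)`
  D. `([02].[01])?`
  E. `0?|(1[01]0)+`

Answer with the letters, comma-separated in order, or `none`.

C

A → no match
B → no match
C → match
D → no match
E → no match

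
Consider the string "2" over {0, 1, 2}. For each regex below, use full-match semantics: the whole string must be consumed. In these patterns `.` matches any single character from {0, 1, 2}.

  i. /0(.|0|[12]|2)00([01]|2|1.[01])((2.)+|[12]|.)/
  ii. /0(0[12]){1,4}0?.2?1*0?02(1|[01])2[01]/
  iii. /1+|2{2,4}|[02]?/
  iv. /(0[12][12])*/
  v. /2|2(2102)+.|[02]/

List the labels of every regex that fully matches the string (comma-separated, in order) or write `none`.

iii, v

i → no match — must start with "0"
ii → no match — must start with "00"
iii → match
iv → no match
v → match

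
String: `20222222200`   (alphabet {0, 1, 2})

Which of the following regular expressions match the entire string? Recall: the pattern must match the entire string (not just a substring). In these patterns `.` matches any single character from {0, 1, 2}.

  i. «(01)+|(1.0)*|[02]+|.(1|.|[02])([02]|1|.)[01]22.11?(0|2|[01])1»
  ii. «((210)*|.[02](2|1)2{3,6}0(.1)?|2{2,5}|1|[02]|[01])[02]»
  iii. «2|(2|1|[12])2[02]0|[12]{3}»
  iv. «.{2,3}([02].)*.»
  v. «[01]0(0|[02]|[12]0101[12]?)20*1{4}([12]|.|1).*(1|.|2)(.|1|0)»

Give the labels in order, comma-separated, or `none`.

i, ii, iv

i → match
ii → match
iii → no match
iv → match
v → no match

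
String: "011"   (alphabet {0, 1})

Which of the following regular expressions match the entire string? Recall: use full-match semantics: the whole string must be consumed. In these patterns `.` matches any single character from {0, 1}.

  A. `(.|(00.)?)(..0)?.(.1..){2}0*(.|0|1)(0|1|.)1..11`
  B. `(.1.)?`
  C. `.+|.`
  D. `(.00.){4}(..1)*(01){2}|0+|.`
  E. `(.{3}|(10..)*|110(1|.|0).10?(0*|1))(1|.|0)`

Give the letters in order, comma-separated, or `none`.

A → no match
B → match
C → match
D → no match
E → no match

B, C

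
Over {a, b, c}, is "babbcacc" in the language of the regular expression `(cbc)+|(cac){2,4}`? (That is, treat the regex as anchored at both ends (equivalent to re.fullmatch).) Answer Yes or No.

No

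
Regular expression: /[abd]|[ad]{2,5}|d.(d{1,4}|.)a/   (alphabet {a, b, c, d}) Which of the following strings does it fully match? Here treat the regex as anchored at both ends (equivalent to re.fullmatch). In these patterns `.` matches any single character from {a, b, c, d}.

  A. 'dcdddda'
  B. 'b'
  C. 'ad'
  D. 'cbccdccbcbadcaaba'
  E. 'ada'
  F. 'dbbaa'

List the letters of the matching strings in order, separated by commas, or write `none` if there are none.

A. 'dcdddda' → match
B. 'b' → match
C. 'ad' → match
D → no match
E. 'ada' → match
F. 'dbbaa' → no match

A, B, C, E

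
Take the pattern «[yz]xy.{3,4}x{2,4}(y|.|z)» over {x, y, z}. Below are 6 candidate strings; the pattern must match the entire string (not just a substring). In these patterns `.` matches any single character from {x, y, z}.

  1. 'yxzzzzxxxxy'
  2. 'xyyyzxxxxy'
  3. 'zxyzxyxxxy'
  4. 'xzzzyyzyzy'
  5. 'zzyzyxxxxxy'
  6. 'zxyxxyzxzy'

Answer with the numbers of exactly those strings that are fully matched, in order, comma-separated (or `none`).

3

1 → no match
2 → no match
3 → match
4 → no match
5 → no match
6 → no match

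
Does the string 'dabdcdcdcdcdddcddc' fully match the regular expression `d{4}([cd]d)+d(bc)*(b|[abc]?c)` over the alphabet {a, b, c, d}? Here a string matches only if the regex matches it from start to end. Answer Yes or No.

No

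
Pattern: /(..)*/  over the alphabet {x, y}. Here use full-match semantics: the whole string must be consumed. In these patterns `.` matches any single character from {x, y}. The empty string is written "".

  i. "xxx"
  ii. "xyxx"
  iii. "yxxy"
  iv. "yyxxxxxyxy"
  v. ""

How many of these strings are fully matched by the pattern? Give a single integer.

i → no match
ii → match
iii → match
iv → match
v → match
Total matched: 4

4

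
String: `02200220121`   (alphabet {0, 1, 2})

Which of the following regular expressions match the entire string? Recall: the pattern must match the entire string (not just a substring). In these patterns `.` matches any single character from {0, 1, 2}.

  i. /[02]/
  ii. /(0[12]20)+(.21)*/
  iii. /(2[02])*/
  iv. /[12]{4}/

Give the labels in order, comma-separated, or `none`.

ii

i → no match
ii → match
iii → no match
iv → no match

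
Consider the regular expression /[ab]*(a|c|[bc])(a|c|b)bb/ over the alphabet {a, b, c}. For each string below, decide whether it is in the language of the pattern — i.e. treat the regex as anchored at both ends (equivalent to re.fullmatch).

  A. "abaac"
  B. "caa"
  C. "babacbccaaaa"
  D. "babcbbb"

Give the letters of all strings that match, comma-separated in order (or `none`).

A. "abaac" → no match — must end with "bb"
B. "caa" → no match — must end with "bb"
C. "babacbccaaaa" → no match — must end with "bb"
D. "babcbbb" → match

D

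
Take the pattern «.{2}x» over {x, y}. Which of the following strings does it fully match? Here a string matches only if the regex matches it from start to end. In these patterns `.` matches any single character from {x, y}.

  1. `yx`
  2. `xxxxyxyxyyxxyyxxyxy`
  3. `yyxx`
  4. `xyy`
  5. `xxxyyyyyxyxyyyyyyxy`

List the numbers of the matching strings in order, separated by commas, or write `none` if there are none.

1 → no match
2 → no match — must end with `x`
3 → no match
4 → no match — must end with `x`
5 → no match — must end with `x`

none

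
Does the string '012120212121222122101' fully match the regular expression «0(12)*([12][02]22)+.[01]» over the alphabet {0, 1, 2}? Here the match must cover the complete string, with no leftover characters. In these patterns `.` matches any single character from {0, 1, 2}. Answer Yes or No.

No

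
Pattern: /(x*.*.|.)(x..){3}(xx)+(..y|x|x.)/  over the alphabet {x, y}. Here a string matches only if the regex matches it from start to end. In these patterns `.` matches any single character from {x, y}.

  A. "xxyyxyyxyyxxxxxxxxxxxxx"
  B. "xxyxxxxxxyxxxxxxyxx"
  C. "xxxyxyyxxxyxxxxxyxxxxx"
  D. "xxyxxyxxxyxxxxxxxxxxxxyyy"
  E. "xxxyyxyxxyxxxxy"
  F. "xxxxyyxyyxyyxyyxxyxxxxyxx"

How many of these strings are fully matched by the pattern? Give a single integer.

4

A → match
B → no match
C → match
D → match
E → match
F → no match
Total matched: 4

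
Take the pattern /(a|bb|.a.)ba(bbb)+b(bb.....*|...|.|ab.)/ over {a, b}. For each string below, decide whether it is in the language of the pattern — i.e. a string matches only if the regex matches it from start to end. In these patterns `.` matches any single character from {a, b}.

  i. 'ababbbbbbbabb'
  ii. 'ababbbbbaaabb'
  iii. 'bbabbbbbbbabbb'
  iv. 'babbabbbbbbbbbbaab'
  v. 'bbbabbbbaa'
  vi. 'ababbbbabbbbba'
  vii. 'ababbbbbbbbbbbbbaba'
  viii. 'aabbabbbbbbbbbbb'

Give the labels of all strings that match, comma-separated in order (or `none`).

i → match
ii → no match
iii → no match
iv → match
v → no match
vi → no match
vii → match
viii → match

i, iv, vii, viii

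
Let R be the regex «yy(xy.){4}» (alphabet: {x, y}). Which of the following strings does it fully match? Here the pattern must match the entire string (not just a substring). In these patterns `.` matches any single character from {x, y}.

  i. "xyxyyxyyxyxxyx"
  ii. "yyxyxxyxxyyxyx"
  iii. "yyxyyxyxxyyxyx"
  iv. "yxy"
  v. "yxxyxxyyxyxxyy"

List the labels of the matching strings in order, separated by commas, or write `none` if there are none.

ii, iii

i → no match — must start with "yyxy"
ii → match
iii → match
iv → no match — must start with "yyxy"
v → no match — must start with "yyxy"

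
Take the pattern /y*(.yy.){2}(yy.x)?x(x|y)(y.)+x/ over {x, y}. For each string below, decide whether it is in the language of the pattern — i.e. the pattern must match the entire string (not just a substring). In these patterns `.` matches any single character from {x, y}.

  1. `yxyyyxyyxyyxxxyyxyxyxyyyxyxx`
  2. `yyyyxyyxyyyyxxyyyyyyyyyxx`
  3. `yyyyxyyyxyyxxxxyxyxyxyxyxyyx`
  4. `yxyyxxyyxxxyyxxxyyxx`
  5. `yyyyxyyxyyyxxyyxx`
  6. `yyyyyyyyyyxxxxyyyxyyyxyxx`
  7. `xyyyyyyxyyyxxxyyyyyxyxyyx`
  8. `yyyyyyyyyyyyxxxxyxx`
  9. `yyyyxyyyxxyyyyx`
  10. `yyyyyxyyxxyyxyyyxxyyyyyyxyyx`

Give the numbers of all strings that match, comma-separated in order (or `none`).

1, 2, 3, 5, 6, 7, 8, 9, 10

1 → match
2 → match
3 → match
4 → no match
5 → match
6 → match
7 → match
8 → match
9 → match
10 → match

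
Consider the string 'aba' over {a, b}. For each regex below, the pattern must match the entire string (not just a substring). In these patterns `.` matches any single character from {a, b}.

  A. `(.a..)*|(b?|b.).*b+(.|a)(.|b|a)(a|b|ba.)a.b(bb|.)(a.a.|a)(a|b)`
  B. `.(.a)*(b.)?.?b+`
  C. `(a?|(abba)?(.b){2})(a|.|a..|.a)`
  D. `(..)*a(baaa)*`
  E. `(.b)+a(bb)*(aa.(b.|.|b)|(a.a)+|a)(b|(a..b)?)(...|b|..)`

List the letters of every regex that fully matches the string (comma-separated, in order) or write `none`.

A → no match
B → no match — must end with 'b'
C → match
D → match
E → no match

C, D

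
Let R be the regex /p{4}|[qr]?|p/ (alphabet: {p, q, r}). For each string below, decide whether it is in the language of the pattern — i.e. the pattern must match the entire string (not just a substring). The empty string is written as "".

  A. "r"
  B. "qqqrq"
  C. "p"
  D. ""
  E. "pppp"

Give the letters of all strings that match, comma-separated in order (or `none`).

A → match
B → no match
C → match
D → match
E → match

A, C, D, E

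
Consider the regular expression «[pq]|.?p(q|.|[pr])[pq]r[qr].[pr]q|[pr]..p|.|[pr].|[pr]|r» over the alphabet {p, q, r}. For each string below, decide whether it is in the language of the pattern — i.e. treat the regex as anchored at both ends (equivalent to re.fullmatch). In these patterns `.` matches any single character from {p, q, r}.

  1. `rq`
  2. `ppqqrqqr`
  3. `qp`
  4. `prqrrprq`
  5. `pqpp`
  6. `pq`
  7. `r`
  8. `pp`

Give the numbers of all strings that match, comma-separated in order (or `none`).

1, 4, 5, 6, 7, 8

1 → match
2 → no match
3 → no match
4 → match
5 → match
6 → match
7 → match
8 → match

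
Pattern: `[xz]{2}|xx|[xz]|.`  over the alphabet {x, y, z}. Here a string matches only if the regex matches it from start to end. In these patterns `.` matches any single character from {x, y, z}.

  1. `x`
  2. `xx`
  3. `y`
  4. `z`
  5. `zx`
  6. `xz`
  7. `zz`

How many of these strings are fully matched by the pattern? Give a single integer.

7

1. `x` → match
2. `xx` → match
3. `y` → match
4. `z` → match
5. `zx` → match
6. `xz` → match
7. `zz` → match
Total matched: 7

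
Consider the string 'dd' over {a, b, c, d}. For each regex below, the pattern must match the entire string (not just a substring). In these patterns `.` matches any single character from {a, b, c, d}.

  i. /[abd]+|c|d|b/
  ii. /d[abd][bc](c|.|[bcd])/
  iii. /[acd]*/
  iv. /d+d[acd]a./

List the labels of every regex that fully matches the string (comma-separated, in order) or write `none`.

i, iii

i → match
ii → no match
iii → match
iv → no match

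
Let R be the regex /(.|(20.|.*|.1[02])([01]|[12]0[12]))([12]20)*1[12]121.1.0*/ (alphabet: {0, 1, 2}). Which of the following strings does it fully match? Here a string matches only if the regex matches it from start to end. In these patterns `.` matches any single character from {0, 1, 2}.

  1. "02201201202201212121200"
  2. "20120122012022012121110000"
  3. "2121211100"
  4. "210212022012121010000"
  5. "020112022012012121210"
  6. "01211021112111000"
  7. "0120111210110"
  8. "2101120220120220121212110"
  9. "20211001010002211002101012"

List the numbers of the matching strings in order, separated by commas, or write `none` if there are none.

1, 2, 3, 4, 5, 6, 7, 8

1 → match
2 → match
3 → match
4 → match
5 → match
6 → match
7 → match
8 → match
9 → no match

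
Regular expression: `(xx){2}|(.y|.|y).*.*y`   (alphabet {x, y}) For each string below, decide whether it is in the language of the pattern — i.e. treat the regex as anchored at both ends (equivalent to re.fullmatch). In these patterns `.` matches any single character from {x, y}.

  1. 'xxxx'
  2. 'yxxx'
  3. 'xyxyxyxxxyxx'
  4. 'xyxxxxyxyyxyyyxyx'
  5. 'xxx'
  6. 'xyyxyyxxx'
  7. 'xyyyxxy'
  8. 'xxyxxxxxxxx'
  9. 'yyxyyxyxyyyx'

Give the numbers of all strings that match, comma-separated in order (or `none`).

1, 7

1 → match
2 → no match
3 → no match
4 → no match
5 → no match
6 → no match
7 → match
8 → no match
9 → no match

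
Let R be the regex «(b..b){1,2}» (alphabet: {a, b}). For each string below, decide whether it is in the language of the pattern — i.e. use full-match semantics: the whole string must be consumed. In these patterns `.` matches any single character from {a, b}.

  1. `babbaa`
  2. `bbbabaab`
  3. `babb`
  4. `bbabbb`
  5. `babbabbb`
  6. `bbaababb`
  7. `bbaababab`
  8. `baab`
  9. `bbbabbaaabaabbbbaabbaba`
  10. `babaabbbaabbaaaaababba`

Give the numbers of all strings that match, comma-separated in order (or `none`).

3, 8

1. `babbaa` → no match — must end with `b`
2. `bbbabaab` → no match
3. `babb` → match
4. `bbabbb` → no match
5. `babbabbb` → no match
6. `bbaababb` → no match
7. `bbaababab` → no match
8. `baab` → match
9 → no match — must end with `b`
10 → no match — must end with `b`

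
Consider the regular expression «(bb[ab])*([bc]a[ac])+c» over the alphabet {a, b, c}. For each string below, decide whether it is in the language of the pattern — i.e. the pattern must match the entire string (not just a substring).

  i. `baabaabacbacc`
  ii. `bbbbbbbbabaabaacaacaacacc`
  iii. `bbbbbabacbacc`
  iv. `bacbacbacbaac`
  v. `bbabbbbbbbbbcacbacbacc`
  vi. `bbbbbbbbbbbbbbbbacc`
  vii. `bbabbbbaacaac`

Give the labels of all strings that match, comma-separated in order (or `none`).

i, ii, iii, iv, v, vi, vii

i → match
ii → match
iii → match
iv → match
v → match
vi → match
vii → match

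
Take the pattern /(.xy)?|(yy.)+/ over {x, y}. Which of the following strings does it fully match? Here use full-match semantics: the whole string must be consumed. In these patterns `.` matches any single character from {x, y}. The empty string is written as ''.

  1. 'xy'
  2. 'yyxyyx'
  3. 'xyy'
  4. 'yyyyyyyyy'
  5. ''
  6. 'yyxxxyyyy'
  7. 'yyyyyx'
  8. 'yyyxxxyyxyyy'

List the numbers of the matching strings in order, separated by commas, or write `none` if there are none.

1 → no match
2 → match
3 → no match
4 → match
5 → match
6 → no match
7 → match
8 → no match

2, 4, 5, 7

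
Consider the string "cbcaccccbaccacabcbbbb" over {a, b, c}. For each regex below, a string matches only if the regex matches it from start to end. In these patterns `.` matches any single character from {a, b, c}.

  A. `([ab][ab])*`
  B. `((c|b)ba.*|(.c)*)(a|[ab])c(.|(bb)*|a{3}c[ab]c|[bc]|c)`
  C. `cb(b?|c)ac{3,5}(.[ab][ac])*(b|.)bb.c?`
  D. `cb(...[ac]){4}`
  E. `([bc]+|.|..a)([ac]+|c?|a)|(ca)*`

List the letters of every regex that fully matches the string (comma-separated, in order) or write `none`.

C

A → no match
B → no match
C → match
D → no match
E → no match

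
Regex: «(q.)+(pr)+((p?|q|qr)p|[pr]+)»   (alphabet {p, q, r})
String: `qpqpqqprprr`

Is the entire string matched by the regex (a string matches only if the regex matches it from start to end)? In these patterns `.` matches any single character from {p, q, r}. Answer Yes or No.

Yes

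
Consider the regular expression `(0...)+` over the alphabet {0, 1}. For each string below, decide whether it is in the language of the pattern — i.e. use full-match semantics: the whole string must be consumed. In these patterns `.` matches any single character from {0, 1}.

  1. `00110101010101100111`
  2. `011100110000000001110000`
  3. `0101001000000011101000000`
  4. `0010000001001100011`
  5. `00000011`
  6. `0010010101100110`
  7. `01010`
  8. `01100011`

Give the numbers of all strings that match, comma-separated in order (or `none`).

1, 2, 5, 6, 8

1 → match
2 → match
3 → no match
4 → no match
5 → match
6 → match
7 → no match
8 → match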